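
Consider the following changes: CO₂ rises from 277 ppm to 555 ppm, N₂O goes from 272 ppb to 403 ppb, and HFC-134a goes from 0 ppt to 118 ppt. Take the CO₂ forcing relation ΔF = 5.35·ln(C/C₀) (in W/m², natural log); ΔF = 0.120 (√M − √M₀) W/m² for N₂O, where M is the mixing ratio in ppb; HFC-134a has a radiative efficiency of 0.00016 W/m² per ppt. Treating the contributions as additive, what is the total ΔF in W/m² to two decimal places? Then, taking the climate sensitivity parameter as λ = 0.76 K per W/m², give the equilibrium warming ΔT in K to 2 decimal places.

ΔF = 4.17 W/m²; ΔT = 3.17 K

CO₂: 5.35 × ln(555/277) = 5.35 × ln(2.00361) = 5.35 × 0.69495 = 3.7180 W/m².
N₂O: 0.120 × (√403 − √272) = 0.120 × (20.0749 − 16.4924) = 0.120 × 3.5825 = 0.4299 W/m².
HFC-134a: ΔF = 0.00016 × (118 − 0) = 0.00016 × 118 = 0.0189 W/m².
Total ΔF = 3.7180 + 0.4299 + 0.0189 = 4.1668 W/m².
ΔT = λ ΔF = 0.76 × 4.17 = 3.1692 K.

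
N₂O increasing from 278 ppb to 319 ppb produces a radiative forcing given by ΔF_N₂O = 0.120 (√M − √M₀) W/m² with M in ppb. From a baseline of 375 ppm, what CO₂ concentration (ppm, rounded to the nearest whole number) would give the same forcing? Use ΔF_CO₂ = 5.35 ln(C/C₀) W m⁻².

N₂O forcing: 0.120 × (√319 − √278) = 0.120 × (17.8606 − 16.6733) = 0.120 × 1.1873 = 0.14248 W/m².
Set 5.35 ln(C/375) = 0.14248: ln(C/375) = 0.14248/5.35 = 0.02663, so C = 375 × e^0.02663 = 375 × 1.02699 = 385.12 ppm.

C ≈ 385 ppm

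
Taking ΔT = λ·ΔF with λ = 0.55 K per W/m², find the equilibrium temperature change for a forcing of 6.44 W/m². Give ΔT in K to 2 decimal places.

ΔT = 3.54 K

ΔT = λ ΔF = 0.55 × 6.44 = 3.5420 K.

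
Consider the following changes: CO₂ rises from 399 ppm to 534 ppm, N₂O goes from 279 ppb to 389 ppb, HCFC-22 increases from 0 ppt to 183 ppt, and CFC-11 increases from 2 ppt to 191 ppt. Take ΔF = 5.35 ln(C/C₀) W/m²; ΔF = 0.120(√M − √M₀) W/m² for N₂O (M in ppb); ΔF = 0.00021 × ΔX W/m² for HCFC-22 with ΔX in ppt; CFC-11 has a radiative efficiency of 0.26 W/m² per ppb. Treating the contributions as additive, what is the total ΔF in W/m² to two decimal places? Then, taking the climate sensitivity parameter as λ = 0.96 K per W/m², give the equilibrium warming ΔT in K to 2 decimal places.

ΔF = 2.01 W/m²; ΔT = 1.93 K

CO₂: 5.35 × ln(534/399) = 5.35 × ln(1.33835) = 5.35 × 0.29144 = 1.5592 W/m².
N₂O: 0.120 × (√389 − √279) = 0.120 × (19.7231 − 16.7033) = 0.120 × 3.0198 = 0.3624 W/m².
HCFC-22: ΔF = 0.00021 × (183 − 0) = 0.00021 × 183 = 0.0384 W/m².
CFC-11: Δ = 191 − 2 = 189 ppt = 0.189 ppb; ΔF = 0.26 × 0.189 = 0.0491 W/m².
Total ΔF = 1.5592 + 0.3624 + 0.0384 + 0.0491 = 2.0091 W/m².
ΔT = λ ΔF = 0.96 × 2.01 = 1.9296 K.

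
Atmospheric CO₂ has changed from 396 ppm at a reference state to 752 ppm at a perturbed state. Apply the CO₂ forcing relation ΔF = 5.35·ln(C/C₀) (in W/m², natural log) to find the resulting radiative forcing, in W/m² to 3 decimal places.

CO₂: 5.35 × ln(752/396) = 5.35 × ln(1.89899) = 5.35 × 0.64132 = 3.4311 W/m².

ΔF = 3.431 W/m²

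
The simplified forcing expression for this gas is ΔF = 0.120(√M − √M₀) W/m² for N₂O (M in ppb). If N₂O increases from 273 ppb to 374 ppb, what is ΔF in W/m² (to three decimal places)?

ΔF = 0.338 W/m²

N₂O: 0.120 × (√374 − √273) = 0.120 × (19.3391 − 16.5227) = 0.120 × 2.8164 = 0.3380 W/m².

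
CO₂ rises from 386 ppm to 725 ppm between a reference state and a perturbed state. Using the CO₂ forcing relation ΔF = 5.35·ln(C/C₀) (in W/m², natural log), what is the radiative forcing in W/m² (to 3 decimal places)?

CO₂: 5.35 × ln(725/386) = 5.35 × ln(1.87824) = 5.35 × 0.63034 = 3.3723 W/m².

ΔF = 3.372 W/m²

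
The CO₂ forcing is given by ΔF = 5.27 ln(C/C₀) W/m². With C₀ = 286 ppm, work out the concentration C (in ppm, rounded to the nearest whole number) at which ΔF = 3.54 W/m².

Set 5.27 ln(C/286) = 3.54, so ln(C/286) = 3.54/5.27 = 0.67173.
Then C/286 = e^0.67173 = 1.95762, giving C = 286 × 1.95762 = 559.88 ppm.

C ≈ 560 ppm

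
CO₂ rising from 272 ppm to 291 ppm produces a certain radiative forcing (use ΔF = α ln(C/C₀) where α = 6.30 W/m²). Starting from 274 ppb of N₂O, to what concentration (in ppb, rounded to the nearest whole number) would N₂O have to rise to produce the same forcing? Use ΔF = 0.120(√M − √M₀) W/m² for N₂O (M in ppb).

M ≈ 404 ppb

CO₂ forcing: 6.30 × ln(291/272) = 6.30 × 0.067521 = 0.42538 W/m².
Set 0.120(√M − √274) = 0.42538: √M = 0.42538/0.120 + √274 = 3.5448 + 16.5529 = 20.0977.
M = (20.0977)² = 403.92 ppb.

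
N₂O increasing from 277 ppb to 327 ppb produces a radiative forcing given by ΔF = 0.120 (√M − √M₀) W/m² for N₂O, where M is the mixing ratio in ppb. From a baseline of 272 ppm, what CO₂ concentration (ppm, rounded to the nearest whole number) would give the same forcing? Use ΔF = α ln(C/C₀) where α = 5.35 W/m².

C ≈ 281 ppm

N₂O forcing: 0.120 × (√327 − √277) = 0.120 × (18.0831 − 16.6433) = 0.120 × 1.4398 = 0.17278 W/m².
Set 5.35 ln(C/272) = 0.17278: ln(C/272) = 0.17278/5.35 = 0.03230, so C = 272 × e^0.03230 = 272 × 1.03283 = 280.93 ppm.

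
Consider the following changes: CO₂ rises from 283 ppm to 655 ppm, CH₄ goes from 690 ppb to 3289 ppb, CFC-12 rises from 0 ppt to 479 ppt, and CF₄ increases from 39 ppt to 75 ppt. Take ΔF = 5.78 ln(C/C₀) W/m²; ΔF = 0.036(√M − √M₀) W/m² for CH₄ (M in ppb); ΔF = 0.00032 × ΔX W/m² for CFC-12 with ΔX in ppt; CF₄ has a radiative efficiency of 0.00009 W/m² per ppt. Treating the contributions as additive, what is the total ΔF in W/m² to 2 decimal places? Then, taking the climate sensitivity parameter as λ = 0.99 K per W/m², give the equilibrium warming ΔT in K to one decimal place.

ΔF = 6.13 W/m²; ΔT = 6.1 K

CO₂: 5.78 × ln(655/283) = 5.78 × ln(2.31449) = 5.78 × 0.83919 = 4.8505 W/m².
CH₄: 0.036 × (√3289 − √690) = 0.036 × (57.3498 − 26.2679) = 0.036 × 31.0819 = 1.1189 W/m².
CFC-12: ΔF = 0.00032 × (479 − 0) = 0.00032 × 479 = 0.1533 W/m².
CF₄: ΔF = 0.00009 × (75 − 39) = 0.00009 × 36 = 0.0032 W/m².
Total ΔF = 4.8505 + 1.1189 + 0.1533 + 0.0032 = 6.1259 W/m².
ΔT = λ ΔF = 0.99 × 6.13 = 6.0687 K.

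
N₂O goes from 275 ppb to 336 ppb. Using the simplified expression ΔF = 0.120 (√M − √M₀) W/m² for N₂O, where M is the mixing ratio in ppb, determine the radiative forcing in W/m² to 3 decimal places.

ΔF = 0.210 W/m²

N₂O: 0.120 × (√336 − √275) = 0.120 × (18.3303 − 16.5831) = 0.120 × 1.7472 = 0.2097 W/m².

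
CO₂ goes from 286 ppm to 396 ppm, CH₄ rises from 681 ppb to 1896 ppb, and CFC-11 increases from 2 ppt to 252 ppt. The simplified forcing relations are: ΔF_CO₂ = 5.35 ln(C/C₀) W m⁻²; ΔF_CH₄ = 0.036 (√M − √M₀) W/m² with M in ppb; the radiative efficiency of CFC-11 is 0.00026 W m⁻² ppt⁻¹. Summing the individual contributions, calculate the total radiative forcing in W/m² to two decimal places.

CO₂: 5.35 × ln(396/286) = 5.35 × ln(1.38462) = 5.35 × 0.32543 = 1.7411 W/m².
CH₄: 0.036 × (√1896 − √681) = 0.036 × (43.5431 − 26.0960) = 0.036 × 17.4471 = 0.6281 W/m².
CFC-11: ΔF = 0.00026 × (252 − 2) = 0.00026 × 250 = 0.0650 W/m².
Total ΔF = 1.7411 + 0.6281 + 0.0650 = 2.4342 W/m².

ΔF = 2.43 W/m²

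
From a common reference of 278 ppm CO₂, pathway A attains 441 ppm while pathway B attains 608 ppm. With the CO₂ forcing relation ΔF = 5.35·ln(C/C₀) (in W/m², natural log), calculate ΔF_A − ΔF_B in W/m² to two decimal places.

ΔF_A = 5.35 ln(441/278) = 5.35 × 0.46142 = 2.4686 W/m².
ΔF_B = 5.35 ln(608/278) = 5.35 × 0.78255 = 4.1866 W/m².
Difference: 2.4686 − 4.1866 = -1.7180 W/m².

ΔF_A − ΔF_B = -1.72 W/m²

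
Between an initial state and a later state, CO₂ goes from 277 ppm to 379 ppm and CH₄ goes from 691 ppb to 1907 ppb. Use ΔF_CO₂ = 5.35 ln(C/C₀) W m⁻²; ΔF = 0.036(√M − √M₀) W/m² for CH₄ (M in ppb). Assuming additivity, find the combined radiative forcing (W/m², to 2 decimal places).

CO₂: 5.35 × ln(379/277) = 5.35 × ln(1.36823) = 5.35 × 0.31352 = 1.6773 W/m².
CH₄: 0.036 × (√1907 − √691) = 0.036 × (43.6692 − 26.2869) = 0.036 × 17.3823 = 0.6258 W/m².
Total ΔF = 1.6773 + 0.6258 = 2.3031 W/m².

ΔF = 2.30 W/m²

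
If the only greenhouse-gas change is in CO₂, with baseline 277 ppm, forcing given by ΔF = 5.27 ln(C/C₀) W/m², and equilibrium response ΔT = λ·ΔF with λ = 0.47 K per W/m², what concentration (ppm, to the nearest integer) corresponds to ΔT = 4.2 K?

C ≈ 1510 ppm

Required forcing: ΔF = ΔT/λ = 4.2/0.47 = 8.9362 W/m².
Then ln(C/277) = ΔF/5.27 = 8.9362/5.27 = 1.69567.
So C = 277 × e^1.69567 = 277 × 5.45030 = 1509.73 ppm.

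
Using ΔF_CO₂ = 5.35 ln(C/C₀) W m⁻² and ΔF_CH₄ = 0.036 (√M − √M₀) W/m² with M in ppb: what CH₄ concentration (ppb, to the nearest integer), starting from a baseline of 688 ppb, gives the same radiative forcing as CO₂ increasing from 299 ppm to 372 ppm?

CO₂ forcing: 5.35 × ln(372/299) = 5.35 × 0.218450 = 1.16871 W/m².
Set 0.036(√M − √688) = 1.16871: √M = 1.16871/0.036 + √688 = 32.4642 + 26.2298 = 58.6940.
M = (58.6940)² = 3444.99 ppb.

M ≈ 3445 ppb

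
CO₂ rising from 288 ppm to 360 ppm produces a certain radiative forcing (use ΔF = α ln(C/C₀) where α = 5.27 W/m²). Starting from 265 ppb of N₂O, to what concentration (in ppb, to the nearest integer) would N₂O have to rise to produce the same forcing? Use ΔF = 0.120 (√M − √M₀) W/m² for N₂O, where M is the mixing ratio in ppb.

M ≈ 680 ppb

CO₂ forcing: 5.27 × ln(360/288) = 5.27 × 0.223144 = 1.17597 W/m².
Set 0.120(√M − √265) = 1.17597: √M = 1.17597/0.120 + √265 = 9.7998 + 16.2788 = 26.0786.
M = (26.0786)² = 680.09 ppb.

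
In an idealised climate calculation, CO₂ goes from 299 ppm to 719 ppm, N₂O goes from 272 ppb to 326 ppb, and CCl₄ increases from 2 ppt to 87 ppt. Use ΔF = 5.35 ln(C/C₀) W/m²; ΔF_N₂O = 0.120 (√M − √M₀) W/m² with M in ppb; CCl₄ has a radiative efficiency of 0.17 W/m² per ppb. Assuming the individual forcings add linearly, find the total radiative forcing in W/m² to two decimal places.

ΔF = 4.90 W/m²

CO₂: 5.35 × ln(719/299) = 5.35 × ln(2.40468) = 5.35 × 0.87742 = 4.6942 W/m².
N₂O: 0.120 × (√326 − √272) = 0.120 × (18.0555 − 16.4924) = 0.120 × 1.5631 = 0.1876 W/m².
CCl₄: Δ = 87 − 2 = 85 ppt = 0.085 ppb; ΔF = 0.17 × 0.085 = 0.0145 W/m².
Total ΔF = 4.6942 + 0.1876 + 0.0145 = 4.8963 W/m².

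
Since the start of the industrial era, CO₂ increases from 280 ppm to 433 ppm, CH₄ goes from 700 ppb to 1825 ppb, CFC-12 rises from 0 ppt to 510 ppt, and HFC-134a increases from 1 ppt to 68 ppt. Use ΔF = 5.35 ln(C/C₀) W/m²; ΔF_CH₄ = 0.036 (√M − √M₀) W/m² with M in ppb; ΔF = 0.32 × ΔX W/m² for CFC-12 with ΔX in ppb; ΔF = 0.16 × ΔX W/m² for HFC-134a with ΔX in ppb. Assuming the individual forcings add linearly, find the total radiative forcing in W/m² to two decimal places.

CO₂: 5.35 × ln(433/280) = 5.35 × ln(1.54643) = 5.35 × 0.43595 = 2.3323 W/m².
CH₄: 0.036 × (√1825 − √700) = 0.036 × (42.7200 − 26.4575) = 0.036 × 16.2625 = 0.5855 W/m².
CFC-12: Δ = 510 − 0 = 510 ppt = 0.510 ppb; ΔF = 0.32 × 0.510 = 0.1632 W/m².
HFC-134a: Δ = 68 − 1 = 67 ppt = 0.067 ppb; ΔF = 0.16 × 0.067 = 0.0107 W/m².
Total ΔF = 2.3323 + 0.5855 + 0.1632 + 0.0107 = 3.0917 W/m².

ΔF = 3.09 W/m²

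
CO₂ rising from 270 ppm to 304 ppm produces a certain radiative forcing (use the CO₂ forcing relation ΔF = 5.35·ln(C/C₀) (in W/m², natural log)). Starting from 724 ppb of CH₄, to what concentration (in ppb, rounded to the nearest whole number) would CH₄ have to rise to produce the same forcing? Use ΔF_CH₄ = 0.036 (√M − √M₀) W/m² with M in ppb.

M ≈ 1983 ppb

CO₂ forcing: 5.35 × ln(304/270) = 5.35 × 0.118606 = 0.63454 W/m².
Set 0.036(√M − √724) = 0.63454: √M = 0.63454/0.036 + √724 = 17.6261 + 26.9072 = 44.5333.
M = (44.5333)² = 1983.21 ppb.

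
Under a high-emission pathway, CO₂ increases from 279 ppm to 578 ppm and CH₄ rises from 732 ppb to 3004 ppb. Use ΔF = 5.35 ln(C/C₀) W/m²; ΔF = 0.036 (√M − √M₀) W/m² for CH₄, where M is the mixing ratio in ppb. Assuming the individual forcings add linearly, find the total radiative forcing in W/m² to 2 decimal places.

ΔF = 4.90 W/m²

CO₂: 5.35 × ln(578/279) = 5.35 × ln(2.07168) = 5.35 × 0.72836 = 3.8967 W/m².
CH₄: 0.036 × (√3004 − √732) = 0.036 × (54.8088 − 27.0555) = 0.036 × 27.7533 = 0.9991 W/m².
Total ΔF = 3.8967 + 0.9991 = 4.8958 W/m².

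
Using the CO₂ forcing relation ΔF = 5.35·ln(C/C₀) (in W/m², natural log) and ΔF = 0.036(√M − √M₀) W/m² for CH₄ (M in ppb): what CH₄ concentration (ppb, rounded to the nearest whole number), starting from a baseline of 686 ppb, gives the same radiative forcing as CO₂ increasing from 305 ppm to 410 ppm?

M ≈ 4922 ppb

CO₂ forcing: 5.35 × ln(410/305) = 5.35 × 0.295845 = 1.58277 W/m².
Set 0.036(√M − √686) = 1.58277: √M = 1.58277/0.036 + √686 = 43.9658 + 26.1916 = 70.1574.
M = (70.1574)² = 4922.06 ppb.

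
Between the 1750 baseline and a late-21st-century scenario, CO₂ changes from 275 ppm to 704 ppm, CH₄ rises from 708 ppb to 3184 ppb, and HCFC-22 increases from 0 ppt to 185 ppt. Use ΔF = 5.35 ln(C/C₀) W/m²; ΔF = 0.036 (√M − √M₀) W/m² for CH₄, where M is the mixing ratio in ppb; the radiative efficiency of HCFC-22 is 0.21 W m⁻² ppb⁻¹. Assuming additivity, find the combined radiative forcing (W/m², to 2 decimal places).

CO₂: 5.35 × ln(704/275) = 5.35 × ln(2.56000) = 5.35 × 0.94001 = 5.0291 W/m².
CH₄: 0.036 × (√3184 − √708) = 0.036 × (56.4269 − 26.6083) = 0.036 × 29.8186 = 1.0735 W/m².
HCFC-22: Δ = 185 − 0 = 185 ppt = 0.185 ppb; ΔF = 0.21 × 0.185 = 0.0389 W/m².
Total ΔF = 5.0291 + 1.0735 + 0.0389 = 6.1415 W/m².

ΔF = 6.14 W/m²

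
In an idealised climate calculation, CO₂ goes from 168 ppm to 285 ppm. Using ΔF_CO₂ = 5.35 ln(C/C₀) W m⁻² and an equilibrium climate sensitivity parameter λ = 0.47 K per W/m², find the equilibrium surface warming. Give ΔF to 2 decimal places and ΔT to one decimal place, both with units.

CO₂: 5.35 × ln(285/168) = 5.35 × ln(1.69643) = 5.35 × 0.52853 = 2.8276 W/m².
ΔT = λ ΔF = 0.47 × 2.83 = 1.3301 K.

ΔF = 2.83 W/m²; ΔT = 1.3 K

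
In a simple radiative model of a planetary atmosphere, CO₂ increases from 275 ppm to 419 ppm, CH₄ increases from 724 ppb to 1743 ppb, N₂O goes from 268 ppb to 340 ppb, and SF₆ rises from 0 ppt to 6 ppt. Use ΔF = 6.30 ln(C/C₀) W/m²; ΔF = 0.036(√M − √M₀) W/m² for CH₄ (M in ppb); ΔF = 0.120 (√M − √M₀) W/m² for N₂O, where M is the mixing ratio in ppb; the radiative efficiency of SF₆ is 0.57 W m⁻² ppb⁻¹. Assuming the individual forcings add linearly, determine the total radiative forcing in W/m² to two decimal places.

CO₂: 6.30 × ln(419/275) = 6.30 × ln(1.52364) = 6.30 × 0.42110 = 2.6529 W/m².
CH₄: 0.036 × (√1743 − √724) = 0.036 × (41.7493 − 26.9072) = 0.036 × 14.8421 = 0.5343 W/m².
N₂O: 0.120 × (√340 − √268) = 0.120 × (18.4391 − 16.3707) = 0.120 × 2.0684 = 0.2482 W/m².
SF₆: Δ = 6 − 0 = 6 ppt = 0.006 ppb; ΔF = 0.57 × 0.006 = 0.0034 W/m².
Total ΔF = 2.6529 + 0.5343 + 0.2482 + 0.0034 = 3.4388 W/m².

ΔF = 3.44 W/m²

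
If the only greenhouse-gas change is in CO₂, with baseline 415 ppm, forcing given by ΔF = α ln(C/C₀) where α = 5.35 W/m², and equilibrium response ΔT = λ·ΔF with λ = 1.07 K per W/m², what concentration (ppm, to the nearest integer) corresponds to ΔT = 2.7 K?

Required forcing: ΔF = ΔT/λ = 2.7/1.07 = 2.5234 W/m².
Then ln(C/415) = ΔF/5.35 = 2.5234/5.35 = 0.47166.
So C = 415 × e^0.47166 = 415 × 1.60265 = 665.10 ppm.

C ≈ 665 ppm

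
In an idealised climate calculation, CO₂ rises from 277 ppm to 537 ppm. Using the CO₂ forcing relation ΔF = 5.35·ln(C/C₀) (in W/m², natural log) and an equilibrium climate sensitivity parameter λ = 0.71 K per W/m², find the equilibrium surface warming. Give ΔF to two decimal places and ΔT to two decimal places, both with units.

ΔF = 3.54 W/m²; ΔT = 2.51 K

CO₂: 5.35 × ln(537/277) = 5.35 × ln(1.93863) = 5.35 × 0.66198 = 3.5416 W/m².
ΔT = λ ΔF = 0.71 × 3.54 = 2.5134 K.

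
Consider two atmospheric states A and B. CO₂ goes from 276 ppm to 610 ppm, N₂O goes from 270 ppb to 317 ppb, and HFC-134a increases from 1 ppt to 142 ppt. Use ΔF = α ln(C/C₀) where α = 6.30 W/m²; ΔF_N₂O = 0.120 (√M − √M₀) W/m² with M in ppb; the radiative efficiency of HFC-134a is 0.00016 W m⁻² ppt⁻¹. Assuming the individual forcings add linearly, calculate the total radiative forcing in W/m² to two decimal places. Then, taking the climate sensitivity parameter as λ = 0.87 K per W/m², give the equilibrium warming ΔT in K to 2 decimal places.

CO₂: 6.30 × ln(610/276) = 6.30 × ln(2.21014) = 6.30 × 0.79306 = 4.9963 W/m².
N₂O: 0.120 × (√317 − √270) = 0.120 × (17.8045 − 16.4317) = 0.120 × 1.3728 = 0.1647 W/m².
HFC-134a: ΔF = 0.00016 × (142 − 1) = 0.00016 × 141 = 0.0226 W/m².
Total ΔF = 4.9963 + 0.1647 + 0.0226 = 5.1836 W/m².
ΔT = λ ΔF = 0.87 × 5.18 = 4.5066 K.

ΔF = 5.18 W/m²; ΔT = 4.51 K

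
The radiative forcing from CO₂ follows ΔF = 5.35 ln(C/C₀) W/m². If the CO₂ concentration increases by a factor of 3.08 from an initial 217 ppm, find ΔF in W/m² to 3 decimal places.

ΔF = 6.018 W/m²

Because the forcing depends only on the ratio C/C₀, the initial concentration does not enter.
ΔF = 5.35 × ln(3.08) = 5.35 × 1.12493 = 6.0184 W/m².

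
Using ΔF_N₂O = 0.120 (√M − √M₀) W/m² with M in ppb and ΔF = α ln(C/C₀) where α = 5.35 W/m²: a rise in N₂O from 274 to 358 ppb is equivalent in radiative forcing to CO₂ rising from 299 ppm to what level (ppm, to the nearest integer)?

N₂O forcing: 0.120 × (√358 − √274) = 0.120 × (18.9209 − 16.5529) = 0.120 × 2.3680 = 0.28416 W/m².
Set 5.35 ln(C/299) = 0.28416: ln(C/299) = 0.28416/5.35 = 0.05311, so C = 299 × e^0.05311 = 299 × 1.05455 = 315.31 ppm.

C ≈ 315 ppm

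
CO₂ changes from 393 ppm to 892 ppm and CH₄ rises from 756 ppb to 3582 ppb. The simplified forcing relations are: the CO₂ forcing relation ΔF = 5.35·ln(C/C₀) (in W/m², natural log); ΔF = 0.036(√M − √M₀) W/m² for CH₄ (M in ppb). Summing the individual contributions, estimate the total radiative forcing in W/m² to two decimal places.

ΔF = 5.55 W/m²

CO₂: 5.35 × ln(892/393) = 5.35 × ln(2.26972) = 5.35 × 0.81966 = 4.3852 W/m².
CH₄: 0.036 × (√3582 − √756) = 0.036 × (59.8498 − 27.4955) = 0.036 × 32.3543 = 1.1648 W/m².
Total ΔF = 4.3852 + 1.1648 = 5.5500 W/m².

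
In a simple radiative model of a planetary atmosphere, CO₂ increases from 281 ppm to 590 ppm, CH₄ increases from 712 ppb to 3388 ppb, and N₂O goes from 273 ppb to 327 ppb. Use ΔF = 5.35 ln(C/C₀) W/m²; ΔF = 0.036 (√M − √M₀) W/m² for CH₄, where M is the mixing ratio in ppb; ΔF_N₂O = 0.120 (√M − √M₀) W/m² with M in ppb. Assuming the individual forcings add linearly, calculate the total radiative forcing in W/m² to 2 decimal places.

CO₂: 5.35 × ln(590/281) = 5.35 × ln(2.09964) = 5.35 × 0.74177 = 3.9685 W/m².
CH₄: 0.036 × (√3388 − √712) = 0.036 × (58.2065 − 26.6833) = 0.036 × 31.5232 = 1.1348 W/m².
N₂O: 0.120 × (√327 − √273) = 0.120 × (18.0831 − 16.5227) = 0.120 × 1.5604 = 0.1872 W/m².
Total ΔF = 3.9685 + 1.1348 + 0.1872 = 5.2905 W/m².

ΔF = 5.29 W/m²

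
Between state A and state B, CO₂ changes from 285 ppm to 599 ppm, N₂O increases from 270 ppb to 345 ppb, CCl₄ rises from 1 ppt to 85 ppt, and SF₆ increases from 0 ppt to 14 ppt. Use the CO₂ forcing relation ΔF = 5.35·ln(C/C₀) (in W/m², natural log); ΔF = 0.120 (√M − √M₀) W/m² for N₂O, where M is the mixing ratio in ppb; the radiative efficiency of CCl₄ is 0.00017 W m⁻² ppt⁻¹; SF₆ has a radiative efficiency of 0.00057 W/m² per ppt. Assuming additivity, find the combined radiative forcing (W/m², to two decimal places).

ΔF = 4.25 W/m²

CO₂: 5.35 × ln(599/285) = 5.35 × ln(2.10175) = 5.35 × 0.74277 = 3.9738 W/m².
N₂O: 0.120 × (√345 − √270) = 0.120 × (18.5742 − 16.4317) = 0.120 × 2.1425 = 0.2571 W/m².
CCl₄: ΔF = 0.00017 × (85 − 1) = 0.00017 × 84 = 0.0143 W/m².
SF₆: ΔF = 0.00057 × (14 − 0) = 0.00057 × 14 = 0.0080 W/m².
Total ΔF = 3.9738 + 0.2571 + 0.0143 + 0.0080 = 4.2532 W/m².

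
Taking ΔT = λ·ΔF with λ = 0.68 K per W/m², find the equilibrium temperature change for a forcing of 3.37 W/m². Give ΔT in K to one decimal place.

ΔT = λ ΔF = 0.68 × 3.37 = 2.2916 K.

ΔT = 2.3 K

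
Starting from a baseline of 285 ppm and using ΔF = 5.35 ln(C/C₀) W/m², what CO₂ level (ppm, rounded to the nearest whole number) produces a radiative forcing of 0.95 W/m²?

Set 5.35 ln(C/285) = 0.95, so ln(C/285) = 0.95/5.35 = 0.17757.
Then C/285 = e^0.17757 = 1.19431, giving C = 285 × 1.19431 = 340.38 ppm.

C ≈ 340 ppm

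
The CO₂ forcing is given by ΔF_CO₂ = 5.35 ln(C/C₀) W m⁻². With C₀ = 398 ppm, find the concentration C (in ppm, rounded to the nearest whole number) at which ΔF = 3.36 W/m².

Set 5.35 ln(C/398) = 3.36, so ln(C/398) = 3.36/5.35 = 0.62804.
Then C/398 = e^0.62804 = 1.87393, giving C = 398 × 1.87393 = 745.82 ppm.

C ≈ 746 ppm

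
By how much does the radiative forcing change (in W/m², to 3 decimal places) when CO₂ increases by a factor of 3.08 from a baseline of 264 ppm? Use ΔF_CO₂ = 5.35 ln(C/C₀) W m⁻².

ΔF = 5.35 × ln(3.08) = 5.35 × 1.12493 = 6.0184 W/m².

ΔF = 6.018 W/m²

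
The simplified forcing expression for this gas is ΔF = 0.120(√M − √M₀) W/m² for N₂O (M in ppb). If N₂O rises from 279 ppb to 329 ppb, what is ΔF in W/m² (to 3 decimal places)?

N₂O: 0.120 × (√329 − √279) = 0.120 × (18.1384 − 16.7033) = 0.120 × 1.4351 = 0.1722 W/m².

ΔF = 0.172 W/m²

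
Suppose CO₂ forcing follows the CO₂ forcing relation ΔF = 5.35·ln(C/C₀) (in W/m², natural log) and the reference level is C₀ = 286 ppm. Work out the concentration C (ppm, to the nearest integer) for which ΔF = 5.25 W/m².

C ≈ 763 ppm

Set 5.35 ln(C/286) = 5.25, so ln(C/286) = 5.25/5.35 = 0.98131.
Then C/286 = e^0.98131 = 2.66795, giving C = 286 × 2.66795 = 763.03 ppm.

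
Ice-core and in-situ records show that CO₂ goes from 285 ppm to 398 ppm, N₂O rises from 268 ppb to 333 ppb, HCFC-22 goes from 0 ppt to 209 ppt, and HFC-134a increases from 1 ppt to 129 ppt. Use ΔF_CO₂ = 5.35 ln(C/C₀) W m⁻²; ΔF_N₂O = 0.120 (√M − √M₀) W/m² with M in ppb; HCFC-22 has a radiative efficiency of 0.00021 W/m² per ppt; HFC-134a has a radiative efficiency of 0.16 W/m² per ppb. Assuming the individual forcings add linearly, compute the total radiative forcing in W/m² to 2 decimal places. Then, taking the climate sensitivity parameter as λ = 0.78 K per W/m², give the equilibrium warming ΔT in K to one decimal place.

ΔF = 2.08 W/m²; ΔT = 1.6 K

CO₂: 5.35 × ln(398/285) = 5.35 × ln(1.39649) = 5.35 × 0.33396 = 1.7867 W/m².
N₂O: 0.120 × (√333 − √268) = 0.120 × (18.2483 − 16.3707) = 0.120 × 1.8776 = 0.2253 W/m².
HCFC-22: ΔF = 0.00021 × (209 − 0) = 0.00021 × 209 = 0.0439 W/m².
HFC-134a: Δ = 129 − 1 = 128 ppt = 0.128 ppb; ΔF = 0.16 × 0.128 = 0.0205 W/m².
Total ΔF = 1.7867 + 0.2253 + 0.0439 + 0.0205 = 2.0764 W/m².
ΔT = λ ΔF = 0.78 × 2.08 = 1.6224 K.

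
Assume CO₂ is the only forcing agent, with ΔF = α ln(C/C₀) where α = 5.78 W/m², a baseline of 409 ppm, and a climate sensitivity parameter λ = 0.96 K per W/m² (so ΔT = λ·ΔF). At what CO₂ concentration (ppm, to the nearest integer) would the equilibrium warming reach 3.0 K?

C ≈ 702 ppm

Required forcing: ΔF = ΔT/λ = 3.0/0.96 = 3.1250 W/m².
Then ln(C/409) = ΔF/5.78 = 3.1250/5.78 = 0.54066.
So C = 409 × e^0.54066 = 409 × 1.71714 = 702.31 ppm.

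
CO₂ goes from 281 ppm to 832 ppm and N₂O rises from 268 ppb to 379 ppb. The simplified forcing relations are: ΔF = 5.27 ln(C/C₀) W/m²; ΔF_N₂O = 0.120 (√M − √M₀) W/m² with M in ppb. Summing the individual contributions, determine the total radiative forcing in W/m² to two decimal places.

CO₂: 5.27 × ln(832/281) = 5.27 × ln(2.96085) = 5.27 × 1.08548 = 5.7205 W/m².
N₂O: 0.120 × (√379 − √268) = 0.120 × (19.4679 − 16.3707) = 0.120 × 3.0972 = 0.3717 W/m².
Total ΔF = 5.7205 + 0.3717 = 6.0922 W/m².

ΔF = 6.09 W/m²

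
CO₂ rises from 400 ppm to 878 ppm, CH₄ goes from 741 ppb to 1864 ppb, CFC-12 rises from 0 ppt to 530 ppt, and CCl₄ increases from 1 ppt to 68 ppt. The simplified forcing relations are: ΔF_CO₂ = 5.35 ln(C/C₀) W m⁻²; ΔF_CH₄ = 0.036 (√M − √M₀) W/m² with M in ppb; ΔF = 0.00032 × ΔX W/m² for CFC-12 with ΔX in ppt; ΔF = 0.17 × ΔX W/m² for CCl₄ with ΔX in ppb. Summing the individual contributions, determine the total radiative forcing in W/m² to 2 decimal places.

ΔF = 4.96 W/m²

CO₂: 5.35 × ln(878/400) = 5.35 × ln(2.19500) = 5.35 × 0.78618 = 4.2061 W/m².
CH₄: 0.036 × (√1864 − √741) = 0.036 × (43.1741 − 27.2213) = 0.036 × 15.9528 = 0.5743 W/m².
CFC-12: ΔF = 0.00032 × (530 − 0) = 0.00032 × 530 = 0.1696 W/m².
CCl₄: Δ = 68 − 1 = 67 ppt = 0.067 ppb; ΔF = 0.17 × 0.067 = 0.0114 W/m².
Total ΔF = 4.2061 + 0.5743 + 0.1696 + 0.0114 = 4.9614 W/m².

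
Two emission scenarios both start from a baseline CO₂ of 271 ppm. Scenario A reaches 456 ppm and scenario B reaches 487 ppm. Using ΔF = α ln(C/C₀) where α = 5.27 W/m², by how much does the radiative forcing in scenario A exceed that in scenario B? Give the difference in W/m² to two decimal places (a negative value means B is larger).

ΔF_A − ΔF_B = -0.35 W/m²

ΔF_A = 5.27 ln(456/271) = 5.27 × 0.52037 = 2.7423 W/m².
ΔF_B = 5.27 ln(487/271) = 5.27 × 0.58615 = 3.0890 W/m².
Difference: 2.7423 − 3.0890 = -0.3467 W/m².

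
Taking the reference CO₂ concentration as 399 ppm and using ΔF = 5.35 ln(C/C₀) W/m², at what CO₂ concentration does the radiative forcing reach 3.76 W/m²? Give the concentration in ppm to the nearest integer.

C ≈ 806 ppm

Set 5.35 ln(C/399) = 3.76, so ln(C/399) = 3.76/5.35 = 0.70280.
Then C/399 = e^0.70280 = 2.01940, giving C = 399 × 2.01940 = 805.74 ppm.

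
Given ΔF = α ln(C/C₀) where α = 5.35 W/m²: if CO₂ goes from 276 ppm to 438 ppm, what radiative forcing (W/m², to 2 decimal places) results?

ΔF = 2.47 W/m²

CO₂: 5.35 × ln(438/276) = 5.35 × ln(1.58696) = 5.35 × 0.46182 = 2.4707 W/m².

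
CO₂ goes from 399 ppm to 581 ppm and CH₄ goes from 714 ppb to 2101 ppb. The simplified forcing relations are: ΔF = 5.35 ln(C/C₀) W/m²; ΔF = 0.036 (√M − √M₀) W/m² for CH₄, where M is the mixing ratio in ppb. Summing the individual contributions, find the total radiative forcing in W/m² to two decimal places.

CO₂: 5.35 × ln(581/399) = 5.35 × ln(1.45614) = 5.35 × 0.37579 = 2.0105 W/m².
CH₄: 0.036 × (√2101 − √714) = 0.036 × (45.8367 − 26.7208) = 0.036 × 19.1159 = 0.6882 W/m².
Total ΔF = 2.0105 + 0.6882 = 2.6987 W/m².

ΔF = 2.70 W/m²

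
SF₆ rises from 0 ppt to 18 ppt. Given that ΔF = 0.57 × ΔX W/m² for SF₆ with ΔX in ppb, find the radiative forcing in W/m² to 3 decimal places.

SF₆: Δ = 18 − 0 = 18 ppt = 0.018 ppb; ΔF = 0.57 × 0.018 = 0.0103 W/m².

ΔF = 0.010 W/m²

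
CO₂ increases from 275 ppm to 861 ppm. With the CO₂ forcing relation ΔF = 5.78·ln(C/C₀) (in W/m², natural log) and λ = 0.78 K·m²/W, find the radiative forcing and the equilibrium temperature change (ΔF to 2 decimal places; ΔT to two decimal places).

ΔF = 6.60 W/m²; ΔT = 5.15 K

CO₂: 5.78 × ln(861/275) = 5.78 × ln(3.13091) = 5.78 × 1.14132 = 6.5968 W/m².
ΔT = λ ΔF = 0.78 × 6.60 = 5.1480 K.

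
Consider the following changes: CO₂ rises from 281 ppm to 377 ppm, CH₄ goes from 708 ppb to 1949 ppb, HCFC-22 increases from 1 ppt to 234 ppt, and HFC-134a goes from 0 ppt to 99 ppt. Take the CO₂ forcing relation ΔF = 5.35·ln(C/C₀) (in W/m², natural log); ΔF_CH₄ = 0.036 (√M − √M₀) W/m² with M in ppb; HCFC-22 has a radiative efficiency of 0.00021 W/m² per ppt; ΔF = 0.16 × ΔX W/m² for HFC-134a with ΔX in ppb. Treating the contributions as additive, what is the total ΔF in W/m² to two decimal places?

ΔF = 2.27 W/m²

CO₂: 5.35 × ln(377/281) = 5.35 × ln(1.34164) = 5.35 × 0.29389 = 1.5723 W/m².
CH₄: 0.036 × (√1949 − √708) = 0.036 × (44.1475 − 26.6083) = 0.036 × 17.5392 = 0.6314 W/m².
HCFC-22: ΔF = 0.00021 × (234 − 1) = 0.00021 × 233 = 0.0489 W/m².
HFC-134a: Δ = 99 − 0 = 99 ppt = 0.099 ppb; ΔF = 0.16 × 0.099 = 0.0158 W/m².
Total ΔF = 1.5723 + 0.6314 + 0.0489 + 0.0158 = 2.2684 W/m².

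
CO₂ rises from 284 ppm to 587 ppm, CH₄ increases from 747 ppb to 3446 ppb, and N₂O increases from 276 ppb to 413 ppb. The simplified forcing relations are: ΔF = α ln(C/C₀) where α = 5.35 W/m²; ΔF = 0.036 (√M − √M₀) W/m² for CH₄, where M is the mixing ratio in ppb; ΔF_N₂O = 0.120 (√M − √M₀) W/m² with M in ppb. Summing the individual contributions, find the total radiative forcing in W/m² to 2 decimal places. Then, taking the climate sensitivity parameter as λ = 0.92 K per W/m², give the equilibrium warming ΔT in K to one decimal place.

CO₂: 5.35 × ln(587/284) = 5.35 × ln(2.06690) = 5.35 × 0.72605 = 3.8844 W/m².
CH₄: 0.036 × (√3446 − √747) = 0.036 × (58.7026 − 27.3313) = 0.036 × 31.3713 = 1.1294 W/m².
N₂O: 0.120 × (√413 − √276) = 0.120 × (20.3224 − 16.6132) = 0.120 × 3.7092 = 0.4451 W/m².
Total ΔF = 3.8844 + 1.1294 + 0.4451 = 5.4589 W/m².
ΔT = λ ΔF = 0.92 × 5.46 = 5.0232 K.

ΔF = 5.46 W/m²; ΔT = 5.0 K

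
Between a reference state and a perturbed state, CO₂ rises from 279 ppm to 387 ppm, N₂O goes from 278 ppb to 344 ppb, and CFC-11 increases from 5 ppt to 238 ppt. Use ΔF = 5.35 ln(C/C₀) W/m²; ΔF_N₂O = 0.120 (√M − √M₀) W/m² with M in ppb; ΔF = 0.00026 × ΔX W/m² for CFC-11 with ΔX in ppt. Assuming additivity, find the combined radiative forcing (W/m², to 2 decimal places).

ΔF = 2.04 W/m²

CO₂: 5.35 × ln(387/279) = 5.35 × ln(1.38710) = 5.35 × 0.32722 = 1.7506 W/m².
N₂O: 0.120 × (√344 − √278) = 0.120 × (18.5472 − 16.6733) = 0.120 × 1.8739 = 0.2249 W/m².
CFC-11: ΔF = 0.00026 × (238 − 5) = 0.00026 × 233 = 0.0606 W/m².
Total ΔF = 1.7506 + 0.2249 + 0.0606 = 2.0361 W/m².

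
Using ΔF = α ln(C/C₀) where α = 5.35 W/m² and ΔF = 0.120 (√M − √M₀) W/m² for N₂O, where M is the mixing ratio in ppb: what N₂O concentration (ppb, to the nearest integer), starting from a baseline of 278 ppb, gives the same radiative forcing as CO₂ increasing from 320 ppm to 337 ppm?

CO₂ forcing: 5.35 × ln(337/320) = 5.35 × 0.051762 = 0.27693 W/m².
Set 0.120(√M − √278) = 0.27693: √M = 0.27693/0.120 + √278 = 2.3078 + 16.6733 = 18.9811.
M = (18.9811)² = 360.28 ppb.

M ≈ 360 ppb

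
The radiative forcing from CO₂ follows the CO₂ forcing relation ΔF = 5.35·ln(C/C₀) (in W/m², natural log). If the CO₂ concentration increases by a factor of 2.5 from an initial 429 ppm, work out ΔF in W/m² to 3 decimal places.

ΔF = 5.35 × ln(2.5) = 5.35 × 0.91629 = 4.9022 W/m².

ΔF = 4.902 W/m²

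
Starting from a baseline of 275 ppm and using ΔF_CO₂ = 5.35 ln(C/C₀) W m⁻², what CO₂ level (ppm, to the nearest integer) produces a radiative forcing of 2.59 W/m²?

Set 5.35 ln(C/275) = 2.59, so ln(C/275) = 2.59/5.35 = 0.48411.
Then C/275 = e^0.48411 = 1.62273, giving C = 275 × 1.62273 = 446.25 ppm.

C ≈ 446 ppm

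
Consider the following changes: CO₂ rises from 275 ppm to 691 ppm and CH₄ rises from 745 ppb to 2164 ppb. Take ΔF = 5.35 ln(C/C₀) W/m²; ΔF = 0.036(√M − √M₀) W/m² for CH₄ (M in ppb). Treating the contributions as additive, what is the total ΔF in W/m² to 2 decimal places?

CO₂: 5.35 × ln(691/275) = 5.35 × ln(2.51273) = 5.35 × 0.92137 = 4.9293 W/m².
CH₄: 0.036 × (√2164 − √745) = 0.036 × (46.5188 − 27.2947) = 0.036 × 19.2241 = 0.6921 W/m².
Total ΔF = 4.9293 + 0.6921 = 5.6214 W/m².

ΔF = 5.62 W/m²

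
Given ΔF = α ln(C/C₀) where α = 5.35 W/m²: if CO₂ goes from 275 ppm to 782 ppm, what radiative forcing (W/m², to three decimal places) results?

CO₂: 5.35 × ln(782/275) = 5.35 × ln(2.84364) = 5.35 × 1.04508 = 5.5912 W/m².

ΔF = 5.591 W/m²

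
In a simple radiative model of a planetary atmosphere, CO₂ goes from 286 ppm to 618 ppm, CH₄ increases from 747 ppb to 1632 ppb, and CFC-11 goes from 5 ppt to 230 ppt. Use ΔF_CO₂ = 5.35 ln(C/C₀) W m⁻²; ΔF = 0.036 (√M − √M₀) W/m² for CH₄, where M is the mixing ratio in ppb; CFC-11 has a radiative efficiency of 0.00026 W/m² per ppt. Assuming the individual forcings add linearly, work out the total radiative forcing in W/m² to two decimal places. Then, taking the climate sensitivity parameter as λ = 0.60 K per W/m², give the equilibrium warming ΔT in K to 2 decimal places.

ΔF = 4.65 W/m²; ΔT = 2.79 K

CO₂: 5.35 × ln(618/286) = 5.35 × ln(2.16084) = 5.35 × 0.77050 = 4.1222 W/m².
CH₄: 0.036 × (√1632 − √747) = 0.036 × (40.3980 − 27.3313) = 0.036 × 13.0667 = 0.4704 W/m².
CFC-11: ΔF = 0.00026 × (230 − 5) = 0.00026 × 225 = 0.0585 W/m².
Total ΔF = 4.1222 + 0.4704 + 0.0585 = 4.6511 W/m².
ΔT = λ ΔF = 0.60 × 4.65 = 2.7900 K.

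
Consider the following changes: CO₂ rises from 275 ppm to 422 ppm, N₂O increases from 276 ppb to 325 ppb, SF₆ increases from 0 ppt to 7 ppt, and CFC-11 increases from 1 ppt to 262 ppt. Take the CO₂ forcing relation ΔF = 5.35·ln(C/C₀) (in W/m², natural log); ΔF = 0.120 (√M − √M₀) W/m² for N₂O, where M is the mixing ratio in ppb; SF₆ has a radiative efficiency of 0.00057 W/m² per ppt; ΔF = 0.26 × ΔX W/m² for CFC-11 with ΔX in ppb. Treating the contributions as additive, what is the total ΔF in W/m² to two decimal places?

ΔF = 2.53 W/m²

CO₂: 5.35 × ln(422/275) = 5.35 × ln(1.53455) = 5.35 × 0.42824 = 2.2911 W/m².
N₂O: 0.120 × (√325 − √276) = 0.120 × (18.0278 − 16.6132) = 0.120 × 1.4146 = 0.1698 W/m².
SF₆: ΔF = 0.00057 × (7 − 0) = 0.00057 × 7 = 0.0040 W/m².
CFC-11: Δ = 262 − 1 = 261 ppt = 0.261 ppb; ΔF = 0.26 × 0.261 = 0.0679 W/m².
Total ΔF = 2.2911 + 0.1698 + 0.0040 + 0.0679 = 2.5328 W/m².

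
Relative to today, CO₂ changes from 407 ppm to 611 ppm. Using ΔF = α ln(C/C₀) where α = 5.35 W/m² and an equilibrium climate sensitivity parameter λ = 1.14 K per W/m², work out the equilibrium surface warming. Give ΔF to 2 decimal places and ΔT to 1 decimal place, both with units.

CO₂: 5.35 × ln(611/407) = 5.35 × ln(1.50123) = 5.35 × 0.40628 = 2.1736 W/m².
ΔT = λ ΔF = 1.14 × 2.17 = 2.4738 K.

ΔF = 2.17 W/m²; ΔT = 2.5 K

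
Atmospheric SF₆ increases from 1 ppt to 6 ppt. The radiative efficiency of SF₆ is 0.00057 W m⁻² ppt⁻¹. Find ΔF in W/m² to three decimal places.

ΔF = 0.003 W/m²

SF₆: ΔF = 0.00057 × (6 − 1) = 0.00057 × 5 = 0.0029 W/m².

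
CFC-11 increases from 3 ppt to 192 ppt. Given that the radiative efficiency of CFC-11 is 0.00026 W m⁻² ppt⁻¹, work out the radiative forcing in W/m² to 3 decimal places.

ΔF = 0.049 W/m²

CFC-11: ΔF = 0.00026 × (192 − 3) = 0.00026 × 189 = 0.0491 W/m².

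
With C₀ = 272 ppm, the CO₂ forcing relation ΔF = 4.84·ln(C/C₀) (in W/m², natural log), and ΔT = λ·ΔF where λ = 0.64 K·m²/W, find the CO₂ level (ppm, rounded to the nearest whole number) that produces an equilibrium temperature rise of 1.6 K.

Required forcing: ΔF = ΔT/λ = 1.6/0.64 = 2.5000 W/m².
Then ln(C/272) = ΔF/4.84 = 2.5000/4.84 = 0.51653.
So C = 272 × e^0.51653 = 272 × 1.67620 = 455.93 ppm.

C ≈ 456 ppm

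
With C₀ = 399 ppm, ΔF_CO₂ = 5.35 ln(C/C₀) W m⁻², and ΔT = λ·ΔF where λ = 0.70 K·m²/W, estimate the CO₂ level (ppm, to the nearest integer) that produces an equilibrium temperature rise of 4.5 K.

Required forcing: ΔF = ΔT/λ = 4.5/0.70 = 6.4286 W/m².
Then ln(C/399) = ΔF/5.35 = 6.4286/5.35 = 1.20161.
So C = 399 × e^1.20161 = 399 × 3.32547 = 1326.86 ppm.

C ≈ 1327 ppm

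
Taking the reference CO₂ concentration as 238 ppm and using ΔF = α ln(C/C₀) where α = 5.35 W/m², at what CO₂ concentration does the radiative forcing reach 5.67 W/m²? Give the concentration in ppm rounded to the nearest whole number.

C ≈ 687 ppm

Set 5.35 ln(C/238) = 5.67, so ln(C/238) = 5.67/5.35 = 1.05981.
Then C/238 = e^1.05981 = 2.88582, giving C = 238 × 2.88582 = 686.83 ppm.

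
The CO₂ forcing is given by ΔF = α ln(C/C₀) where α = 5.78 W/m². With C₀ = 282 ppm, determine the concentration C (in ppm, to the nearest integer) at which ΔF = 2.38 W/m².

C ≈ 426 ppm

Set 5.78 ln(C/282) = 2.38, so ln(C/282) = 2.38/5.78 = 0.41176.
Then C/282 = e^0.41176 = 1.50947, giving C = 282 × 1.50947 = 425.67 ppm.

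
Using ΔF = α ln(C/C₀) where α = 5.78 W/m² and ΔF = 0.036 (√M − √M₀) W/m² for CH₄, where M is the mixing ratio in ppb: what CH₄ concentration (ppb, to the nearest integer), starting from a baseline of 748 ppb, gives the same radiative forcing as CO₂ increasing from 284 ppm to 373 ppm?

M ≈ 5058 ppb

CO₂ forcing: 5.78 × ln(373/284) = 5.78 × 0.272604 = 1.57565 W/m².
Set 0.036(√M − √748) = 1.57565: √M = 1.57565/0.036 + √748 = 43.7681 + 27.3496 = 71.1177.
M = (71.1177)² = 5057.73 ppb.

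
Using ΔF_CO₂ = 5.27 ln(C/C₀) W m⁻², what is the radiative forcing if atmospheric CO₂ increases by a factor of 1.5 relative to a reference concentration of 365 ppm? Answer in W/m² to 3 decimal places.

ΔF = 2.137 W/m²

ΔF = 5.27 × ln(1.5) = 5.27 × 0.40547 = 2.1368 W/m².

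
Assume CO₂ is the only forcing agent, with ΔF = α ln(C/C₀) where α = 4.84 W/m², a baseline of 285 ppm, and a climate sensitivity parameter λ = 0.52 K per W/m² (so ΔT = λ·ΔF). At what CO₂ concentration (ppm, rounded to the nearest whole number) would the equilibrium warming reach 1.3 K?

C ≈ 478 ppm

Required forcing: ΔF = ΔT/λ = 1.3/0.52 = 2.5000 W/m².
Then ln(C/285) = ΔF/4.84 = 2.5000/4.84 = 0.51653.
So C = 285 × e^0.51653 = 285 × 1.67620 = 477.72 ppm.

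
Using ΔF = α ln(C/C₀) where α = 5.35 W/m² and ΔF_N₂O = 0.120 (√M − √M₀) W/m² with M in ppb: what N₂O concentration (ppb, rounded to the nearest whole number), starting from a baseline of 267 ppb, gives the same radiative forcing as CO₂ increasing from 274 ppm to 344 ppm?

M ≈ 701 ppb

CO₂ forcing: 5.35 × ln(344/274) = 5.35 × 0.227514 = 1.21720 W/m².
Set 0.120(√M − √267) = 1.21720: √M = 1.21720/0.120 + √267 = 10.1433 + 16.3401 = 26.4834.
M = (26.4834)² = 701.37 ppb.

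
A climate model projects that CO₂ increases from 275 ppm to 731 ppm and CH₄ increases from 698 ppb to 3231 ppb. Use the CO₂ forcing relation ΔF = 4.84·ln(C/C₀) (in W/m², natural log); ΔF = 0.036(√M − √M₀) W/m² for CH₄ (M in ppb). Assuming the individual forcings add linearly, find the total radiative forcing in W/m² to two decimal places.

CO₂: 4.84 × ln(731/275) = 4.84 × ln(2.65818) = 4.84 × 0.97764 = 4.7318 W/m².
CH₄: 0.036 × (√3231 − √698) = 0.036 × (56.8419 − 26.4197) = 0.036 × 30.4222 = 1.0952 W/m².
Total ΔF = 4.7318 + 1.0952 = 5.8270 W/m².

ΔF = 5.83 W/m²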